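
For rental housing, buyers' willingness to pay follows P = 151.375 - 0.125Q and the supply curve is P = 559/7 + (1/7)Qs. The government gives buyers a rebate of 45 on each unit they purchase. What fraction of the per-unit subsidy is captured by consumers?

Consumer share = 7/15

Pre-subsidy: 151.375 - 0.125Q = 559/7 + (1/7)Q gives Q* = 267 and P* = 118.
With the rebate, buyers effectively pay Pb = Ps − 45, where Ps is the price sellers receive.
On the curves, Pb = 151.375 - 0.125Q and Ps = 559/7 + (1/7)Q; the wedge Ps − Pb = 45 gives 559/7 + (1/7)Q − (151.375 - 0.125Q) = 45, so Q' = 435.
Then Pb = 151.375 − 0.125·435 = 97 and Ps = 559/7 + (1/7)·435 = 142.
Buyers' price falls by P* − Pb = 118 − 97 = 21; sellers' price rises by Ps − P* = 142 − 118 = 24.
So consumers capture 21/45 = 7/15 of each unit of subsidy.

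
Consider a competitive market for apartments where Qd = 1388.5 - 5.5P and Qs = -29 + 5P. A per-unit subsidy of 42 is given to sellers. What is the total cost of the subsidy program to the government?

Pre-subsidy: 1388.5 - 5.5P = -29 + 5P gives P* = 135, Q* = 646.
With the subsidy, sellers receive Ps = Pb + 42 for each unit, where Pb is the price buyers pay.
Supply in terms of Pb becomes Qs = -29 + 5(Pb + 42) = 181 + 5Pb. Setting this equal to demand: 1388.5 - 5.5Pb = 181 + 5Pb, so Pb = 115.
Sellers receive Ps = 115 + 42 = 157; Q' = 1388.5 − 5.5·115 = 756.
Government outlay = subsidy × quantity = 42 × 756 = 31752.

Government cost = 31752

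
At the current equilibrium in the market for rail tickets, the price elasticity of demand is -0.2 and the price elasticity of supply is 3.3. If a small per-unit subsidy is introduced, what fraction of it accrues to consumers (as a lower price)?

Consumer share = 33/35

For a small subsidy around the equilibrium, the benefit split depends on the relative slopes, which at a point are proportional to the elasticities.
Buyer share = εs/(εs + |εd|) = 3.3/(3.3 + 0.2) = 33/35; seller share = |εd|/(εs + |εd|) = 2/35.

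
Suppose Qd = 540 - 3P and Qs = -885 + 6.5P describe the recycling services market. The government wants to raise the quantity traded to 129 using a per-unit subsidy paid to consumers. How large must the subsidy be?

Required subsidy s = 19 per unit

At Q = 129, invert demand for the buyer price: Pb = (540 − 129)/3 = 137; invert supply for the seller price: Ps = (129 − (-885))/6.5 = 156.
The subsidy must fill the gap: s = Ps − Pb = 156 − 137 = 19.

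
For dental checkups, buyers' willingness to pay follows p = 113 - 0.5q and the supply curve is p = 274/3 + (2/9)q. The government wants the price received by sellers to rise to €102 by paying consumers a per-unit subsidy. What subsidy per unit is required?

Required subsidy s = €13 per unit

At a seller price of 102, quantity supplied is -411 + 4.5·102 = 48.
Buyers absorb 48 only when they pay pb = 113 − 0.5·48 = 89.
s = ps − pb = 102 − 89 = 13.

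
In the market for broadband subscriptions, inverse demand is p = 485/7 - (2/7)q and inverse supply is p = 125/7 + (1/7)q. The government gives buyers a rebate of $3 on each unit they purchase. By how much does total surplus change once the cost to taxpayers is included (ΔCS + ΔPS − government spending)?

Net change in total surplus = -$10.5

Pre-subsidy: 485/7 - (2/7)q = 125/7 + (1/7)q gives q* = 120 and p* = 35.
With the rebate, buyers effectively pay pb = ps − 3, where ps is the price sellers receive.
On the curves, pb = 485/7 - (2/7)q and ps = 125/7 + (1/7)q; the wedge ps − pb = 3 gives 125/7 + (1/7)q − (485/7 - (2/7)q) = 3, so q' = 127.
Then pb = 485/7 − (2/7)·127 = 33 and ps = 125/7 + (1/7)·127 = 36.
ΔCS = ½(120 + 127)(35 − 33) = 247; ΔPS = ½(120 + 127)(36 − 35) = 123.5.
Government spending = 3 × 127 = 381.
Net change = 247 + 123.5 − 381 = -10.5. The loss equals the DWL triangle ½·3·7.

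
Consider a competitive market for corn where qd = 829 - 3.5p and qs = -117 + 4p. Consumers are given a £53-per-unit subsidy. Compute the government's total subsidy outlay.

Government cost = 386741/15

Pre-subsidy: 829 - 3.5p = -117 + 4p gives p* = 1892/15, q* = 5813/15.
With the rebate, buyers effectively pay pb = ps − 53, where ps is the price sellers receive.
Demand in terms of ps becomes qd = 829 − 3.5(ps − 53) = 1014.5 - 3.5ps. Setting this equal to supply: 1014.5 - 3.5ps = -117 + 4ps, so ps = 2263/15.
Buyers pay pb = 2263/15 − 53 = 1468/15; q' = -117 + 4·(2263/15) = 7297/15.
Government outlay = subsidy × quantity = 53 × 7297/15 = 386741/15.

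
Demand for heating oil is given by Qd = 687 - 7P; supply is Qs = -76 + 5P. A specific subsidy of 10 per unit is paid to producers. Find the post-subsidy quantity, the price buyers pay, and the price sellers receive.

Q' = 3253/12; buyers pay 713/12; sellers receive 833/12

Pre-subsidy: 687 - 7P = -76 + 5P gives P* = 763/12, Q* = 2903/12.
With the subsidy, sellers receive Ps = Pb + 10 for each unit, where Pb is the price buyers pay.
Supply in terms of Pb becomes Qs = -76 + 5(Pb + 10) = -26 + 5Pb. Setting this equal to demand: 687 - 7Pb = -26 + 5Pb, so Pb = 713/12.
Sellers receive Ps = 713/12 + 10 = 833/12; Q' = 687 − 7·(713/12) = 3253/12.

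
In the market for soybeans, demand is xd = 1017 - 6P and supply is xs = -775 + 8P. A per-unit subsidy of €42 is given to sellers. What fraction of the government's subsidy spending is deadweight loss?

DWL / government spending = 24/131

Pre-subsidy: 1017 - 6P = -775 + 8P gives P* = 128, x* = 249.
With the subsidy, sellers receive Ps = Pb + 42 for each unit, where Pb is the price buyers pay.
Supply in terms of Pb becomes xs = -775 + 8(Pb + 42) = -439 + 8Pb. Setting this equal to demand: 1017 - 6Pb = -439 + 8Pb, so Pb = 104.
Sellers receive Ps = 104 + 42 = 146; x' = 1017 − 6·104 = 393.
ΔCS = ½(249 + 393)(128 − 104) = 7704; ΔPS = ½(249 + 393)(146 − 128) = 5778.
Government spending = 42 × 393 = 16506.
DWL = ½ × 42 × (393 − 249) = 3024; fraction = 3024 / 16506 = 24/131.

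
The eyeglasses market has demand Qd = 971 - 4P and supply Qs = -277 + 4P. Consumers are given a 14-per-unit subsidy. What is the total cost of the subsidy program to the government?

Government cost = 5250

Pre-subsidy: 971 - 4P = -277 + 4P gives P* = 156, Q* = 347.
With the rebate, buyers effectively pay Pb = Ps − 14, where Ps is the price sellers receive.
Demand in terms of Ps becomes Qd = 971 − 4(Ps − 14) = 1027 - 4Ps. Setting this equal to supply: 1027 - 4Ps = -277 + 4Ps, so Ps = 163.
Buyers pay Pb = 163 − 14 = 149; Q' = -277 + 4·163 = 375.
Government outlay = subsidy × quantity = 14 × 375 = 5250.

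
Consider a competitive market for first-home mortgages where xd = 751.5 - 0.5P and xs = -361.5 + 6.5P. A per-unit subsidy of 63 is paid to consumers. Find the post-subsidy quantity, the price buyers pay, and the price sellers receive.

x' = 701.25; buyers pay 100.5; sellers receive 163.5

Pre-subsidy: 751.5 - 0.5P = -361.5 + 6.5P gives P* = 159, x* = 672.
With the rebate, buyers effectively pay Pb = Ps − 63, where Ps is the price sellers receive.
Demand in terms of Ps becomes xd = 751.5 − 0.5(Ps − 63) = 783 - 0.5Ps. Setting this equal to supply: 783 - 0.5Ps = -361.5 + 6.5Ps, so Ps = 163.5.
Buyers pay Pb = 163.5 − 63 = 100.5; x' = -361.5 + 6.5·163.5 = 701.25.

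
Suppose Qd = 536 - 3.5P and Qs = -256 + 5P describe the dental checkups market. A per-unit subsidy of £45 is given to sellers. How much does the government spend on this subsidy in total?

Pre-subsidy: 536 - 3.5P = -256 + 5P gives P* = 1584/17, Q* = 3568/17.
With the subsidy, sellers receive Ps = Pb + 45 for each unit, where Pb is the price buyers pay.
Supply in terms of Pb becomes Qs = -256 + 5(Pb + 45) = -31 + 5Pb. Setting this equal to demand: 536 - 3.5Pb = -31 + 5Pb, so Pb = 1134/17.
Sellers receive Ps = 1134/17 + 45 = 1899/17; Q' = 536 − 3.5·(1134/17) = 5143/17.
Government outlay = subsidy × quantity = 45 × 5143/17 = 231435/17.

Government cost = 231435/17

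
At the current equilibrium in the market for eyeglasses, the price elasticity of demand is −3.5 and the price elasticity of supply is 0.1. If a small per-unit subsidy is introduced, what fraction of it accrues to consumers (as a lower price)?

For a small subsidy around the equilibrium, the benefit split depends on the relative slopes, which at a point are proportional to the elasticities.
Buyer share = εs/(εs + |εd|) = 0.1/(0.1 + 3.5) = 1/36; seller share = |εd|/(εs + |εd|) = 35/36.

Consumer share = 1/36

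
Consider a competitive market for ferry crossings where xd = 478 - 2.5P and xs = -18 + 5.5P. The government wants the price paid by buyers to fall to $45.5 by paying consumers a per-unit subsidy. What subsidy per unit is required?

At a buyer price of 45.5, quantity demanded is 478 − 2.5·45.5 = 364.25.
Sellers supply 364.25 only when they receive Ps with -18 + 5.5·Ps = 364.25, i.e. Ps = 69.5.
s = Ps − Pb = 69.5 − 45.5 = 24.

Required subsidy s = $24 per unit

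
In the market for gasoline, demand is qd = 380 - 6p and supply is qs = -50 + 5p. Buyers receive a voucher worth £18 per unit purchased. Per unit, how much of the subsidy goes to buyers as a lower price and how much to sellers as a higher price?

Buyers gain 90/11 per unit; sellers gain 108/11 per unit

Pre-subsidy: 380 - 6p = -50 + 5p gives p* = 430/11, q* = 1600/11.
With the rebate, buyers effectively pay pb = ps − 18, where ps is the price sellers receive.
Demand in terms of ps becomes qd = 380 − 6(ps − 18) = 488 - 6ps. Setting this equal to supply: 488 - 6ps = -50 + 5ps, so ps = 538/11.
Buyers pay pb = 538/11 − 18 = 340/11; q' = -50 + 5·(538/11) = 2140/11.
Buyers' price falls by p* − pb = 430/11 − 340/11 = 90/11; sellers' price rises by ps − p* = 538/11 − 430/11 = 108/11.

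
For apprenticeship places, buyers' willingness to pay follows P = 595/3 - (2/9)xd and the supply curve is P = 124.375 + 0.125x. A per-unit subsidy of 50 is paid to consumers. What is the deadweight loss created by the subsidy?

Deadweight loss = 3600

Pre-subsidy: 595/3 - (2/9)x = 124.375 + 0.125x gives x* = 213 and P* = 151.
With the rebate, buyers effectively pay Pb = Ps − 50, where Ps is the price sellers receive.
On the curves, Pb = 595/3 - (2/9)x and Ps = 124.375 + 0.125x; the wedge Ps − Pb = 50 gives 124.375 + 0.125x − (595/3 - (2/9)x) = 50, so x' = 357.
Then Pb = 595/3 − (2/9)·357 = 119 and Ps = 124.375 + 0.125·357 = 169.
The subsidy expands output by 357 − 213 = 144 past the efficient level; on those units the gap between marginal cost and willingness to pay runs from 0 up to 50.
DWL = ½ × 50 × 144 = 3600.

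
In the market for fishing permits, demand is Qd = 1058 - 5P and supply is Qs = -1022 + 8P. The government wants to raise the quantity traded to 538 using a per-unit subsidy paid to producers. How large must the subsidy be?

Required subsidy s = 91 per unit

At Q = 538, invert demand for the buyer price: Pb = (1058 − 538)/5 = 104; invert supply for the seller price: Ps = (538 − (-1022))/8 = 195.
The subsidy must fill the gap: s = Ps − Pb = 195 − 104 = 91.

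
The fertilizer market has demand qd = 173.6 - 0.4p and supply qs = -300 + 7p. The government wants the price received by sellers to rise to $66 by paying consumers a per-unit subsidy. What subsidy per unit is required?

Required subsidy s = $37 per unit

At a seller price of 66, quantity supplied is -300 + 7·66 = 162.
Buyers absorb 162 only when they pay pb with 173.6 − 0.4·pb = 162, i.e. pb = 29.
s = ps − pb = 66 − 29 = 37.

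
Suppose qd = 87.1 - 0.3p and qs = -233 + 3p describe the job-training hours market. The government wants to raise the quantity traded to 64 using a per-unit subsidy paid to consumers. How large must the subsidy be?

At q = 64, invert demand for the buyer price: pb = (87.1 − 64)/0.3 = 77; invert supply for the seller price: ps = (64 − (-233))/3 = 99.
The subsidy must fill the gap: s = ps − pb = 99 − 77 = 22.

Required subsidy s = 22 per unit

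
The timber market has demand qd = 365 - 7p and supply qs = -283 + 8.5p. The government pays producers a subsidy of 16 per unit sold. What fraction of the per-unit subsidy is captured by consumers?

Consumer share = 17/31

Pre-subsidy: 365 - 7p = -283 + 8.5p gives p* = 1296/31, q* = 2243/31.
With the subsidy, sellers receive ps = pb + 16 for each unit, where pb is the price buyers pay.
Supply in terms of pb becomes qs = -283 + 8.5(pb + 16) = -147 + 8.5pb. Setting this equal to demand: 365 - 7pb = -147 + 8.5pb, so pb = 1024/31.
Sellers receive ps = 1024/31 + 16 = 1520/31; q' = 365 − 7·(1024/31) = 4147/31.
Buyers' price falls by p* − pb = 1296/31 − 1024/31 = 272/31; sellers' price rises by ps − p* = 1520/31 − 1296/31 = 224/31.
So consumers capture (272/31)/16 = 17/31 of each unit of subsidy.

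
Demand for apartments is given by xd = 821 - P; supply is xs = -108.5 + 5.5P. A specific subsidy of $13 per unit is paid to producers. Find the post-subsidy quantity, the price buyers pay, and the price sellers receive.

x' = 689; buyers pay $132; sellers receive $145

Pre-subsidy: 821 - P = -108.5 + 5.5P gives P* = 143, x* = 678.
With the subsidy, sellers receive Ps = Pb + 13 for each unit, where Pb is the price buyers pay.
Supply in terms of Pb becomes xs = -108.5 + 5.5(Pb + 13) = -37 + 5.5Pb. Setting this equal to demand: 821 - Pb = -37 + 5.5Pb, so Pb = 132.
Sellers receive Ps = 132 + 13 = 145; x' = 821 − 1·132 = 689.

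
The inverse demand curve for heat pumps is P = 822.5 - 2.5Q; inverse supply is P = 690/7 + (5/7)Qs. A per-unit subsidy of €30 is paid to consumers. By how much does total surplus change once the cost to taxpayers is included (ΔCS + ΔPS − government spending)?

Net change in total surplus = -€140

Pre-subsidy: 822.5 - 2.5Q = 690/7 + (5/7)Q gives Q* = 2027/9 and P* = 2335/9.
With the rebate, buyers effectively pay Pb = Ps − 30, where Ps is the price sellers receive.
On the curves, Pb = 822.5 - 2.5Q and Ps = 690/7 + (5/7)Q; the wedge Ps − Pb = 30 gives 690/7 + (5/7)Q − (822.5 - 2.5Q) = 30, so Q' = 2111/9.
Then Pb = 822.5 − 2.5·(2111/9) = 2125/9 and Ps = 690/7 + (5/7)·(2111/9) = 2395/9.
ΔCS = ½(2027/9 + 2111/9)(2335/9 − 2125/9) = 144830/27; ΔPS = ½(2027/9 + 2111/9)(2395/9 − 2335/9) = 41380/27.
Government spending = 30 × 2111/9 = 21110/3.
Net change = 144830/27 + 41380/27 − 21110/3 = -140. The loss equals the DWL triangle ½·30·28/3.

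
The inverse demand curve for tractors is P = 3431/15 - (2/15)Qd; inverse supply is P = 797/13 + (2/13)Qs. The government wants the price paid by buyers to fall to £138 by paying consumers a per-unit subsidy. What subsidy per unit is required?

Required subsidy s = £28 per unit

At a buyer price of 138, quantity demanded is 1715.5 − 7.5·138 = 680.5.
Sellers supply 680.5 only when they receive Ps = 797/13 + (2/13)·680.5 = 166.
s = Ps − Pb = 166 − 138 = 28.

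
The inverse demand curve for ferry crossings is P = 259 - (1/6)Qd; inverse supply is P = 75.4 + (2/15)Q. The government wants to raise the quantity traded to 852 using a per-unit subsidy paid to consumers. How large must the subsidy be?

At Q = 852, from the demand curve buyers pay Pb = 259 − (1/6)·852 = 117; from the supply curve sellers need Ps = 75.4 + (2/15)·852 = 189.
The subsidy must fill the gap: s = Ps − Pb = 189 − 117 = 72.

Required subsidy s = 72 per unit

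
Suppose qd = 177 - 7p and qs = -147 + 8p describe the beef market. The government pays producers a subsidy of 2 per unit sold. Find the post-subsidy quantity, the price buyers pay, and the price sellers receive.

q' = 499/15; buyers pay 308/15; sellers receive 338/15

Pre-subsidy: 177 - 7p = -147 + 8p gives p* = 21.6, q* = 25.8.
With the subsidy, sellers receive ps = pb + 2 for each unit, where pb is the price buyers pay.
Supply in terms of pb becomes qs = -147 + 8(pb + 2) = -131 + 8pb. Setting this equal to demand: 177 - 7pb = -131 + 8pb, so pb = 308/15.
Sellers receive ps = 308/15 + 2 = 338/15; q' = 177 − 7·(308/15) = 499/15.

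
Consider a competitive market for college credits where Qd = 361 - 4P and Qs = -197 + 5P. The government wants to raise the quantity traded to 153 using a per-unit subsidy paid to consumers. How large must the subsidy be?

At Q = 153, invert demand for the buyer price: Pb = (361 − 153)/4 = 52; invert supply for the seller price: Ps = (153 − (-197))/5 = 70.
The subsidy must fill the gap: s = Ps − Pb = 70 − 52 = 18.

Required subsidy s = 18 per unit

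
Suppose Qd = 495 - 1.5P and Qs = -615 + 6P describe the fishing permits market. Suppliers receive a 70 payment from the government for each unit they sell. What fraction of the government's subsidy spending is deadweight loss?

Pre-subsidy: 495 - 1.5P = -615 + 6P gives P* = 148, Q* = 273.
With the subsidy, sellers receive Ps = Pb + 70 for each unit, where Pb is the price buyers pay.
Supply in terms of Pb becomes Qs = -615 + 6(Pb + 70) = -195 + 6Pb. Setting this equal to demand: 495 - 1.5Pb = -195 + 6Pb, so Pb = 92.
Sellers receive Ps = 92 + 70 = 162; Q' = 495 − 1.5·92 = 357.
ΔCS = ½(273 + 357)(148 − 92) = 17640; ΔPS = ½(273 + 357)(162 − 148) = 4410.
Government spending = 70 × 357 = 24990.
DWL = ½ × 70 × (357 − 273) = 2940; fraction = 2940 / 24990 = 2/17.

DWL / government spending = 2/17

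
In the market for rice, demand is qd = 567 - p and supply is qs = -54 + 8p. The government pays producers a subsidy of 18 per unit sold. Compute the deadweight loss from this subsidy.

Pre-subsidy: 567 - p = -54 + 8p gives p* = 69, q* = 498.
With the subsidy, sellers receive ps = pb + 18 for each unit, where pb is the price buyers pay.
Supply in terms of pb becomes qs = -54 + 8(pb + 18) = 90 + 8pb. Setting this equal to demand: 567 - pb = 90 + 8pb, so pb = 53.
Sellers receive ps = 53 + 18 = 71; q' = 567 − 1·53 = 514.
The subsidy expands output by 514 − 498 = 16 past the efficient level; on those units the gap between marginal cost and willingness to pay runs from 0 up to 18.
DWL = ½ × 18 × 16 = 144.

Deadweight loss = 144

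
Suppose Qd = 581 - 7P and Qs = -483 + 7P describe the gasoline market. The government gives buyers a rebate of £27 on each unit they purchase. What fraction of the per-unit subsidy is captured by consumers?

Pre-subsidy: 581 - 7P = -483 + 7P gives P* = 76, Q* = 49.
With the rebate, buyers effectively pay Pb = Ps − 27, where Ps is the price sellers receive.
Demand in terms of Ps becomes Qd = 581 − 7(Ps − 27) = 770 - 7Ps. Setting this equal to supply: 770 - 7Ps = -483 + 7Ps, so Ps = 89.5.
Buyers pay Pb = 89.5 − 27 = 62.5; Q' = -483 + 7·89.5 = 143.5.
Buyers' price falls by P* − Pb = 76 − 62.5 = 13.5; sellers' price rises by Ps − P* = 89.5 − 76 = 13.5.
So consumers capture 13.5/27 = 0.5 of each unit of subsidy.

Consumer share = 0.5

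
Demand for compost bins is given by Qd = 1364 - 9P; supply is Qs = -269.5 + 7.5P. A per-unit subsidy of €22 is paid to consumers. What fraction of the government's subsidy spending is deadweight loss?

DWL / government spending = 45/563

Pre-subsidy: 1364 - 9P = -269.5 + 7.5P gives P* = 99, Q* = 473.
With the rebate, buyers effectively pay Pb = Ps − 22, where Ps is the price sellers receive.
Demand in terms of Ps becomes Qd = 1364 − 9(Ps − 22) = 1562 - 9Ps. Setting this equal to supply: 1562 - 9Ps = -269.5 + 7.5Ps, so Ps = 111.
Buyers pay Pb = 111 − 22 = 89; Q' = -269.5 + 7.5·111 = 563.
ΔCS = ½(473 + 563)(99 − 89) = 5180; ΔPS = ½(473 + 563)(111 − 99) = 6216.
Government spending = 22 × 563 = 12386.
DWL = ½ × 22 × (563 − 473) = 990; fraction = 990 / 12386 = 45/563.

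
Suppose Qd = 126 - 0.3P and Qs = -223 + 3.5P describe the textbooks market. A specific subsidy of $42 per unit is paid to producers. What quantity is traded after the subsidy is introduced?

Q' = 2091/19

Pre-subsidy: 126 - 0.3P = -223 + 3.5P gives P* = 1745/19, Q* = 3741/38.
With the subsidy, sellers receive Ps = Pb + 42 for each unit, where Pb is the price buyers pay.
Supply in terms of Pb becomes Qs = -223 + 3.5(Pb + 42) = -76 + 3.5Pb. Setting this equal to demand: 126 - 0.3Pb = -76 + 3.5Pb, so Pb = 1010/19.
Sellers receive Ps = 1010/19 + 42 = 1808/19; Q' = 126 − 0.3·(1010/19) = 2091/19.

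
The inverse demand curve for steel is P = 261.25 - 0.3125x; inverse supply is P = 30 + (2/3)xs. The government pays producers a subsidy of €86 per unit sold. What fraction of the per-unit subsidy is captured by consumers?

Consumer share = 15/47

Pre-subsidy: 261.25 - 0.3125x = 30 + (2/3)x gives x* = 11100/47 and P* = 8810/47.
With the subsidy, sellers receive Ps = Pb + 86 for each unit, where Pb is the price buyers pay.
On the curves, Pb = 261.25 - 0.3125x and Ps = 30 + (2/3)x; the wedge Ps − Pb = 86 gives 30 + (2/3)x − (261.25 - 0.3125x) = 86, so x' = 324.
Then Pb = 261.25 − 0.3125·324 = 160 and Ps = 30 + (2/3)·324 = 246.
Buyers' price falls by P* − Pb = 8810/47 − 160 = 1290/47; sellers' price rises by Ps − P* = 246 − 8810/47 = 2752/47.
So consumers capture (1290/47)/86 = 15/47 of each unit of subsidy.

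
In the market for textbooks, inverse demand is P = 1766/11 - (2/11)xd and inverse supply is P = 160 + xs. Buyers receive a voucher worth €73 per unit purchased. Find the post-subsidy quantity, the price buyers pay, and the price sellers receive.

Pre-subsidy: 1766/11 - (2/11)x = 160 + x gives x* = 6/13 and P* = 2086/13.
With the rebate, buyers effectively pay Pb = Ps − 73, where Ps is the price sellers receive.
On the curves, Pb = 1766/11 - (2/11)x and Ps = 160 + x; the wedge Ps − Pb = 73 gives 160 + x − (1766/11 - (2/11)x) = 73, so x' = 809/13.
Then Pb = 1766/11 − (2/11)·(809/13) = 1940/13 and Ps = 160 + 1·(809/13) = 2889/13.

x' = 809/13; buyers pay 1940/13; sellers receive 2889/13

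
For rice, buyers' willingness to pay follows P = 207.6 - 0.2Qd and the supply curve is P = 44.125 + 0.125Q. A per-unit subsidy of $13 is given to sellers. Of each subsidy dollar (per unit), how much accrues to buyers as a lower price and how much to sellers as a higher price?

Buyers gain $8 per unit; sellers gain $5 per unit

Pre-subsidy: 207.6 - 0.2Q = 44.125 + 0.125Q gives Q* = 503 and P* = 107.
With the subsidy, sellers receive Ps = Pb + 13 for each unit, where Pb is the price buyers pay.
On the curves, Pb = 207.6 - 0.2Q and Ps = 44.125 + 0.125Q; the wedge Ps − Pb = 13 gives 44.125 + 0.125Q − (207.6 - 0.2Q) = 13, so Q' = 543.
Then Pb = 207.6 − 0.2·543 = 99 and Ps = 44.125 + 0.125·543 = 112.
Buyers' price falls by P* − Pb = 107 − 99 = 8; sellers' price rises by Ps − P* = 112 − 107 = 5.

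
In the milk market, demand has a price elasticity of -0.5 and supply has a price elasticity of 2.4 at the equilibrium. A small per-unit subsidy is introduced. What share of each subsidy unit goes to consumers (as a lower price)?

Consumer share = 24/29

For a small subsidy around the equilibrium, the benefit split depends on the relative slopes, which at a point are proportional to the elasticities.
Buyer share = εs/(εs + |εd|) = 2.4/(2.4 + 0.5) = 24/29; seller share = |εd|/(εs + |εd|) = 5/29.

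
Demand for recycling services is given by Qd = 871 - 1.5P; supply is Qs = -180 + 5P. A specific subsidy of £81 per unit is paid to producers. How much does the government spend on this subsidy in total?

Pre-subsidy: 871 - 1.5P = -180 + 5P gives P* = 2102/13, Q* = 8170/13.
With the subsidy, sellers receive Ps = Pb + 81 for each unit, where Pb is the price buyers pay.
Supply in terms of Pb becomes Qs = -180 + 5(Pb + 81) = 225 + 5Pb. Setting this equal to demand: 871 - 1.5Pb = 225 + 5Pb, so Pb = 1292/13.
Sellers receive Ps = 1292/13 + 81 = 2345/13; Q' = 871 − 1.5·(1292/13) = 9385/13.
Government outlay = subsidy × quantity = 81 × 9385/13 = 760185/13.

Government cost = 760185/13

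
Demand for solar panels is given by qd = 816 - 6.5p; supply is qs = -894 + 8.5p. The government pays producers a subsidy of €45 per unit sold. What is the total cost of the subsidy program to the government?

Pre-subsidy: 816 - 6.5p = -894 + 8.5p gives p* = 114, q* = 75.
With the subsidy, sellers receive ps = pb + 45 for each unit, where pb is the price buyers pay.
Supply in terms of pb becomes qs = -894 + 8.5(pb + 45) = -511.5 + 8.5pb. Setting this equal to demand: 816 - 6.5pb = -511.5 + 8.5pb, so pb = 88.5.
Sellers receive ps = 88.5 + 45 = 133.5; q' = 816 − 6.5·88.5 = 240.75.
Government outlay = subsidy × quantity = 45 × 240.75 = 10833.75.

Government cost = €10833.75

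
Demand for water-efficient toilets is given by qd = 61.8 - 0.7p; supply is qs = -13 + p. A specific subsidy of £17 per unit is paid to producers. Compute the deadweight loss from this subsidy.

Pre-subsidy: 61.8 - 0.7p = -13 + p gives p* = 44, q* = 31.
With the subsidy, sellers receive ps = pb + 17 for each unit, where pb is the price buyers pay.
Supply in terms of pb becomes qs = -13 + 1(pb + 17) = 4 + pb. Setting this equal to demand: 61.8 - 0.7pb = 4 + pb, so pb = 34.
Sellers receive ps = 34 + 17 = 51; q' = 61.8 − 0.7·34 = 38.
The subsidy expands output by 38 − 31 = 7 past the efficient level; on those units the gap between marginal cost and willingness to pay runs from 0 up to 17.
DWL = ½ × 17 × 7 = 59.5.

Deadweight loss = £59.5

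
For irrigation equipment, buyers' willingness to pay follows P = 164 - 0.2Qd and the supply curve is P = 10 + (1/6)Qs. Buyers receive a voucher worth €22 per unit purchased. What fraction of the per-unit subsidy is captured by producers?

Producer share = 5/11

Pre-subsidy: 164 - 0.2Q = 10 + (1/6)Q gives Q* = 420 and P* = 80.
With the rebate, buyers effectively pay Pb = Ps − 22, where Ps is the price sellers receive.
On the curves, Pb = 164 - 0.2Q and Ps = 10 + (1/6)Q; the wedge Ps − Pb = 22 gives 10 + (1/6)Q − (164 - 0.2Q) = 22, so Q' = 480.
Then Pb = 164 − 0.2·480 = 68 and Ps = 10 + (1/6)·480 = 90.
Buyers' price falls by P* − Pb = 80 − 68 = 12; sellers' price rises by Ps − P* = 90 − 80 = 10.
So producers capture 10/22 = 5/11 of each unit of subsidy.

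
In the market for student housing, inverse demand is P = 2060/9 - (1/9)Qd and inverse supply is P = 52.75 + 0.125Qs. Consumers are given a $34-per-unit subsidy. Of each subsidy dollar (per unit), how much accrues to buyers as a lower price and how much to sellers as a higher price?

Buyers gain $16 per unit; sellers gain $18 per unit

Pre-subsidy: 2060/9 - (1/9)Q = 52.75 + 0.125Q gives Q* = 746 and P* = 146.
With the rebate, buyers effectively pay Pb = Ps − 34, where Ps is the price sellers receive.
On the curves, Pb = 2060/9 - (1/9)Q and Ps = 52.75 + 0.125Q; the wedge Ps − Pb = 34 gives 52.75 + 0.125Q − (2060/9 - (1/9)Q) = 34, so Q' = 890.
Then Pb = 2060/9 − (1/9)·890 = 130 and Ps = 52.75 + 0.125·890 = 164.
Buyers' price falls by P* − Pb = 146 − 130 = 16; sellers' price rises by Ps − P* = 164 − 146 = 18.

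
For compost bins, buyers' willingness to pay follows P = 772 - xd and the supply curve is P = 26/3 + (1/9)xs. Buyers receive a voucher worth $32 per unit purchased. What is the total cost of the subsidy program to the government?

Government cost = $22905.6

Pre-subsidy: 772 - x = 26/3 + (1/9)x gives x* = 687 and P* = 85.
With the rebate, buyers effectively pay Pb = Ps − 32, where Ps is the price sellers receive.
On the curves, Pb = 772 - x and Ps = 26/3 + (1/9)x; the wedge Ps − Pb = 32 gives 26/3 + (1/9)x − (772 - x) = 32, so x' = 715.8.
Then Pb = 772 − 1·715.8 = 56.2 and Ps = 26/3 + (1/9)·715.8 = 88.2.
Government outlay = subsidy × quantity = 32 × 715.8 = 22905.6.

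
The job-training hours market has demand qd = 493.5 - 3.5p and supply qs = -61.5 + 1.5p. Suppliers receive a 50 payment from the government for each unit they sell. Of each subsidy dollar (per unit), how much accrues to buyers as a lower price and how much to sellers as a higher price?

Buyers gain 15 per unit; sellers gain 35 per unit

Pre-subsidy: 493.5 - 3.5p = -61.5 + 1.5p gives p* = 111, q* = 105.
With the subsidy, sellers receive ps = pb + 50 for each unit, where pb is the price buyers pay.
Supply in terms of pb becomes qs = -61.5 + 1.5(pb + 50) = 13.5 + 1.5pb. Setting this equal to demand: 493.5 - 3.5pb = 13.5 + 1.5pb, so pb = 96.
Sellers receive ps = 96 + 50 = 146; q' = 493.5 − 3.5·96 = 157.5.
Buyers' price falls by p* − pb = 111 − 96 = 15; sellers' price rises by ps − p* = 146 − 111 = 35.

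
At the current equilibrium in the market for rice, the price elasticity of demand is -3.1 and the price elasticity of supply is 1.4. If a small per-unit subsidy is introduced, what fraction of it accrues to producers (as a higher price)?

Producer share = 31/45

For a small subsidy around the equilibrium, the benefit split depends on the relative slopes, which at a point are proportional to the elasticities.
Buyer share = εs/(εs + |εd|) = 1.4/(1.4 + 3.1) = 14/45; seller share = |εd|/(εs + |εd|) = 31/45.
So producers capture 31/45 of the subsidy.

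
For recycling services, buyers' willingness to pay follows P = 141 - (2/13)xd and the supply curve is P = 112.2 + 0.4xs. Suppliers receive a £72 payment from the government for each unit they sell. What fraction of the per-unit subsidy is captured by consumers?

Pre-subsidy: 141 - (2/13)x = 112.2 + 0.4x gives x* = 52 and P* = 133.
With the subsidy, sellers receive Ps = Pb + 72 for each unit, where Pb is the price buyers pay.
On the curves, Pb = 141 - (2/13)x and Ps = 112.2 + 0.4x; the wedge Ps − Pb = 72 gives 112.2 + 0.4x − (141 - (2/13)x) = 72, so x' = 182.
Then Pb = 141 − (2/13)·182 = 113 and Ps = 112.2 + 0.4·182 = 185.
Buyers' price falls by P* − Pb = 133 − 113 = 20; sellers' price rises by Ps − P* = 185 − 133 = 52.
So consumers capture 20/72 = 5/18 of each unit of subsidy.

Consumer share = 5/18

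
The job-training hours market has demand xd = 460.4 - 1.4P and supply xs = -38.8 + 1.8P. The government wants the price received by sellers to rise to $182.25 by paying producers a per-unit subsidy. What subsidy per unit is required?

Required subsidy s = $60 per unit

At a seller price of 182.25, quantity supplied is -38.8 + 1.8·182.25 = 289.25.
Buyers absorb 289.25 only when they pay Pb with 460.4 − 1.4·Pb = 289.25, i.e. Pb = 122.25.
s = Ps − Pb = 182.25 − 122.25 = 60.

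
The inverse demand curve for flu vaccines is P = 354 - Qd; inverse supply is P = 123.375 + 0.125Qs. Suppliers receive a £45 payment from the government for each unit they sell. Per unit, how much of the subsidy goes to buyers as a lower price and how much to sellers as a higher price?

Pre-subsidy: 354 - Q = 123.375 + 0.125Q gives Q* = 205 and P* = 149.
With the subsidy, sellers receive Ps = Pb + 45 for each unit, where Pb is the price buyers pay.
On the curves, Pb = 354 - Q and Ps = 123.375 + 0.125Q; the wedge Ps − Pb = 45 gives 123.375 + 0.125Q − (354 - Q) = 45, so Q' = 245.
Then Pb = 354 − 1·245 = 109 and Ps = 123.375 + 0.125·245 = 154.
Buyers' price falls by P* − Pb = 149 − 109 = 40; sellers' price rises by Ps − P* = 154 − 149 = 5.

Buyers gain £40 per unit; sellers gain £5 per unit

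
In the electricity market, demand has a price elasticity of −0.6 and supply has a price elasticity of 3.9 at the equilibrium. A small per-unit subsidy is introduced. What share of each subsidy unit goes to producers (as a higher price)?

For a small subsidy around the equilibrium, the benefit split depends on the relative slopes, which at a point are proportional to the elasticities.
Buyer share = εs/(εs + |εd|) = 3.9/(3.9 + 0.6) = 13/15; seller share = |εd|/(εs + |εd|) = 2/15.
So producers capture 2/15 of the subsidy.

Producer share = 2/15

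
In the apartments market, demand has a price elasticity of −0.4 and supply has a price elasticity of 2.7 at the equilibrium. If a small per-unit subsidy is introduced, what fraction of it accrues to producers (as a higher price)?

For a small subsidy around the equilibrium, the benefit split depends on the relative slopes, which at a point are proportional to the elasticities.
Buyer share = εs/(εs + |εd|) = 2.7/(2.7 + 0.4) = 27/31; seller share = |εd|/(εs + |εd|) = 4/31.
So producers capture 4/31 of the subsidy.

Producer share = 4/31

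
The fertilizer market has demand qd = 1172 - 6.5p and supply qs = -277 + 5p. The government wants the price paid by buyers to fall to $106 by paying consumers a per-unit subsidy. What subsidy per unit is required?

At a buyer price of 106, quantity demanded is 1172 − 6.5·106 = 483.
Sellers supply 483 only when they receive ps with -277 + 5·ps = 483, i.e. ps = 152.
s = ps − pb = 152 − 106 = 46.

Required subsidy s = $46 per unit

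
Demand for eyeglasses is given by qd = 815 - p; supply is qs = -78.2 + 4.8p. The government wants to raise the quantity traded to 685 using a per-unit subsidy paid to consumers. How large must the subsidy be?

Required subsidy s = 29 per unit

At q = 685, invert demand for the buyer price: pb = (815 − 685)/1 = 130; invert supply for the seller price: ps = (685 − (-78.2))/4.8 = 159.
The subsidy must fill the gap: s = ps − pb = 159 − 130 = 29.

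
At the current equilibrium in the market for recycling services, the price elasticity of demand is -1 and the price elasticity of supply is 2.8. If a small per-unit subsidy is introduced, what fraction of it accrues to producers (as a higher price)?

Producer share = 5/19

For a small subsidy around the equilibrium, the benefit split depends on the relative slopes, which at a point are proportional to the elasticities.
Buyer share = εs/(εs + |εd|) = 2.8/(2.8 + 1) = 14/19; seller share = |εd|/(εs + |εd|) = 5/19.
So producers capture 5/19 of the subsidy.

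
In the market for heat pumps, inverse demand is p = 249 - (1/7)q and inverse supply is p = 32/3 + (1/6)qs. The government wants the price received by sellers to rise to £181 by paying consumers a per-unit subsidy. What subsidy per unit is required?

At a seller price of 181, quantity supplied is -64 + 6·181 = 1022.
Buyers absorb 1022 only when they pay pb = 249 − (1/7)·1022 = 103.
s = ps − pb = 181 − 103 = 78.

Required subsidy s = £78 per unit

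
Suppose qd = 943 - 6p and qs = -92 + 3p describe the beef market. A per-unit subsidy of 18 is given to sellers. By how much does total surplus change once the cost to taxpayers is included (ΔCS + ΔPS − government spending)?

Pre-subsidy: 943 - 6p = -92 + 3p gives p* = 115, q* = 253.
With the subsidy, sellers receive ps = pb + 18 for each unit, where pb is the price buyers pay.
Supply in terms of pb becomes qs = -92 + 3(pb + 18) = -38 + 3pb. Setting this equal to demand: 943 - 6pb = -38 + 3pb, so pb = 109.
Sellers receive ps = 109 + 18 = 127; q' = 943 − 6·109 = 289.
ΔCS = ½(253 + 289)(115 − 109) = 1626; ΔPS = ½(253 + 289)(127 − 115) = 3252.
Government spending = 18 × 289 = 5202.
Net change = 1626 + 3252 − 5202 = -324. The loss equals the DWL triangle ½·18·36.

Net change in total surplus = -324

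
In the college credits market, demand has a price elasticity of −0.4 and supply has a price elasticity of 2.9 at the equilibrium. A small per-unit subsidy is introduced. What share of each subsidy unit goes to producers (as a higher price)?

For a small subsidy around the equilibrium, the benefit split depends on the relative slopes, which at a point are proportional to the elasticities.
Buyer share = εs/(εs + |εd|) = 2.9/(2.9 + 0.4) = 29/33; seller share = |εd|/(εs + |εd|) = 4/33.
So producers capture 4/33 of the subsidy.

Producer share = 4/33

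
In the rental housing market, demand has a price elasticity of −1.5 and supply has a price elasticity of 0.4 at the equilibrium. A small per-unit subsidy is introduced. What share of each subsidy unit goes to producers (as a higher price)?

For a small subsidy around the equilibrium, the benefit split depends on the relative slopes, which at a point are proportional to the elasticities.
Buyer share = εs/(εs + |εd|) = 0.4/(0.4 + 1.5) = 4/19; seller share = |εd|/(εs + |εd|) = 15/19.
So producers capture 15/19 of the subsidy.

Producer share = 15/19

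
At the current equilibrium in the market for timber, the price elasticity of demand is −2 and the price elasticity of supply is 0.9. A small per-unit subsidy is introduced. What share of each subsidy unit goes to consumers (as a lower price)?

Consumer share = 9/29

For a small subsidy around the equilibrium, the benefit split depends on the relative slopes, which at a point are proportional to the elasticities.
Buyer share = εs/(εs + |εd|) = 0.9/(0.9 + 2) = 9/29; seller share = |εd|/(εs + |εd|) = 20/29.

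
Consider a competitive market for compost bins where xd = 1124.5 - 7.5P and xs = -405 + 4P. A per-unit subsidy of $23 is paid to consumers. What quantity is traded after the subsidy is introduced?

x' = 187

Pre-subsidy: 1124.5 - 7.5P = -405 + 4P gives P* = 133, x* = 127.
With the rebate, buyers effectively pay Pb = Ps − 23, where Ps is the price sellers receive.
Demand in terms of Ps becomes xd = 1124.5 − 7.5(Ps − 23) = 1297 - 7.5Ps. Setting this equal to supply: 1297 - 7.5Ps = -405 + 4Ps, so Ps = 148.
Buyers pay Pb = 148 − 23 = 125; x' = -405 + 4·148 = 187.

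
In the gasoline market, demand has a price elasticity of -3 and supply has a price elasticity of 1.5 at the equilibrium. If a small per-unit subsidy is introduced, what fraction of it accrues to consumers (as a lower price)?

Consumer share = 1/3

For a small subsidy around the equilibrium, the benefit split depends on the relative slopes, which at a point are proportional to the elasticities.
Buyer share = εs/(εs + |εd|) = 1.5/(1.5 + 3) = 1/3; seller share = |εd|/(εs + |εd|) = 2/3.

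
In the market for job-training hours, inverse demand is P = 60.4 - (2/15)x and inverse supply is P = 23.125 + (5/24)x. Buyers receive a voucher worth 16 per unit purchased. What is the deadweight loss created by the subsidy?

Pre-subsidy: 60.4 - (2/15)x = 23.125 + (5/24)x gives x* = 4473/41 and P* = 1880/41.
With the rebate, buyers effectively pay Pb = Ps − 16, where Ps is the price sellers receive.
On the curves, Pb = 60.4 - (2/15)x and Ps = 23.125 + (5/24)x; the wedge Ps − Pb = 16 gives 23.125 + (5/24)x − (60.4 - (2/15)x) = 16, so x' = 6393/41.
Then Pb = 60.4 − (2/15)·(6393/41) = 1624/41 and Ps = 23.125 + (5/24)·(6393/41) = 2280/41.
The subsidy expands output by 6393/41 − 4473/41 = 1920/41 past the efficient level; on those units the gap between marginal cost and willingness to pay runs from 0 up to 16.
DWL = ½ × 16 × 1920/41 = 15360/41.

Deadweight loss = 15360/41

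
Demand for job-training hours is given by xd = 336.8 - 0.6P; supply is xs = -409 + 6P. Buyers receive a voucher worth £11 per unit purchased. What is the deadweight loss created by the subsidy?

Deadweight loss = £33

Pre-subsidy: 336.8 - 0.6P = -409 + 6P gives P* = 113, x* = 269.
With the rebate, buyers effectively pay Pb = Ps − 11, where Ps is the price sellers receive.
Demand in terms of Ps becomes xd = 336.8 − 0.6(Ps − 11) = 343.4 - 0.6Ps. Setting this equal to supply: 343.4 - 0.6Ps = -409 + 6Ps, so Ps = 114.
Buyers pay Pb = 114 − 11 = 103; x' = -409 + 6·114 = 275.
The subsidy expands output by 275 − 269 = 6 past the efficient level; on those units the gap between marginal cost and willingness to pay runs from 0 up to 11.
DWL = ½ × 11 × 6 = 33.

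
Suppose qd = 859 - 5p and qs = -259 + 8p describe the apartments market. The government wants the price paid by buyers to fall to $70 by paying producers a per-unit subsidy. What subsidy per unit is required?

Required subsidy s = $26 per unit

At a buyer price of 70, quantity demanded is 859 − 5·70 = 509.
Sellers supply 509 only when they receive ps with -259 + 8·ps = 509, i.e. ps = 96.
s = ps − pb = 96 − 70 = 26.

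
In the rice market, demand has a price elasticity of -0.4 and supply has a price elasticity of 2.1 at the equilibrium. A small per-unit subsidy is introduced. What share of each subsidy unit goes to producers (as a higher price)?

For a small subsidy around the equilibrium, the benefit split depends on the relative slopes, which at a point are proportional to the elasticities.
Buyer share = εs/(εs + |εd|) = 2.1/(2.1 + 0.4) = 0.84; seller share = |εd|/(εs + |εd|) = 0.16.
So producers capture 0.16 of the subsidy.

Producer share = 0.16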